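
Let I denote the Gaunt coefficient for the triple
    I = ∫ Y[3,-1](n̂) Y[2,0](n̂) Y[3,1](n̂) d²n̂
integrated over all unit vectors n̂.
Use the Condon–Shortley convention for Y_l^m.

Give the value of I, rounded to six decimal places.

Rules hold: Σm=0, L=8 even, 1≤3≤5.
N = 7·5·7 = 245
Δ = 2!·4!·2!/9! = 1/3780
Racah Σ t=0..2: t=0:+1/24 t=1:−1/4 t=2:+1/24 = -1/6
⇒ 3j(3 2 3; 0 0 0)² = 4/105, sgn +1
Racah Σ t=0..2: t=0:+1/96 t=1:−1/6 t=2:+1/16 = -3/32
⇒ 3j(3 2 3; -1 0 1)² = 3/140, sgn -1
4πI² = N·(3j₀)²·(3jₘ)² = 1/5
I = -1·√(0.2/4π) = -0.12615663

-0.126157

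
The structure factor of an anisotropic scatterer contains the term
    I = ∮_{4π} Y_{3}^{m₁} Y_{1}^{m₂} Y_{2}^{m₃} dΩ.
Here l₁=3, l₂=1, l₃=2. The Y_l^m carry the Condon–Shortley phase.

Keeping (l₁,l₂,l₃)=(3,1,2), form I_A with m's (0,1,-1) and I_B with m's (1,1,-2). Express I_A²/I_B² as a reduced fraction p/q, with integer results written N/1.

3/1

Shared (l₁,l₂,l₃)=(3,1,2): N and (l;000)² cancel in I_A²/I_B².
A: Δ = 2!·4!·0!/7! = 1/105; Racah Σ t=2..2: t=2:+1/12 = 1/12; ⇒ 3j(3 1 2; 0 1 -1)² = 1/35, sgn -1
B: Δ = 2!·4!·0!/7! = 1/105; Racah Σ t=2..2: t=2:+1/48 = 1/48; ⇒ 3j(3 1 2; 1 1 -2)² = 1/105, sgn +1
I_A²/I_B² = (1/35)/(1/105) = 3/1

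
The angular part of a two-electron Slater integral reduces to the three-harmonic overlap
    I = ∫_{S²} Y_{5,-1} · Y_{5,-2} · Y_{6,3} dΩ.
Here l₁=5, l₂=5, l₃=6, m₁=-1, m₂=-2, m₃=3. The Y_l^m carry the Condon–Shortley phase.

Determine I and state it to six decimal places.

m-sum 0 ✓  L=16 even ✓  0≤6≤10 ✓
Π(2lᵢ+1) = 11×11×13 = 1573
triangle coeff Δ(5,5,6) = 1/28588560
Σ_t [0,4]: t=0:+1/345600 t=1:−1/13824 t=2:+1/5184 t=3:−1/13824 t=4:+1/345600 = 7/129600
(3j)²=80/7293 [(5 5 6; 0 0 0)], sign=+1
Σ_t [0,3]: t=0:+1/622080 t=1:−1/34560 t=2:+1/23040 t=3:−1/155520 = 1/103680
(3j)²=9/2431 [(5 5 6; -1 -2 3)], sign=-1
⇒ 4πI² = 240/3757
I = (-1)√(240/3757/(4π)) = -0.07129845

-0.071298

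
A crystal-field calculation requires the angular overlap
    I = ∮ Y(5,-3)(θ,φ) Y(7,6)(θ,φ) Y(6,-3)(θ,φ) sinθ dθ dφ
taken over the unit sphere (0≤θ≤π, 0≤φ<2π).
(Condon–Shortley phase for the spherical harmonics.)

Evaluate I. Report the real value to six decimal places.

m-sum 0 ✓  L=18 even ✓  2≤6≤12 ✓
Π(2lᵢ+1) = 11×15×13 = 2145
triangle coeff Δ(5,7,6) = 1/174594420
Σ_t [1,5]: t=1:−1/4147200 t=2:+1/207360 t=3:−1/82944 t=4:+1/207360 t=5:−1/4147200 = -1/345600
(3j)²=420/46189 [(5 7 6; 0 0 0)], sign=-1
Σ_t [5,6]: t=5:−1/29030400 t=6:+1/14515200 = 1/29030400
(3j)²=12/1615 [(5 7 6; -3 6 -3)], sign=-1
⇒ 4πI² = 15120/104329
I = (+1)√(15120/104329/(4π)) = 0.10739114

0.107391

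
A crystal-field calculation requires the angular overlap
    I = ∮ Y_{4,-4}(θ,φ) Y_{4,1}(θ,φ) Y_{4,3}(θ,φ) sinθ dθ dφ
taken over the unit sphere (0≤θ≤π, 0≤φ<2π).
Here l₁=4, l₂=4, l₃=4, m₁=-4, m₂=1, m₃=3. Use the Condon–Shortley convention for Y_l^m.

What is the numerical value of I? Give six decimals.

m-sum 0 ✓  L=12 even ✓  0≤4≤8 ✓
Π(2lᵢ+1) = 9×9×9 = 729
triangle coeff Δ(4,4,4) = 1/450450
Σ_t [0,4]: t=0:+1/13824 t=1:−1/216 t=2:+1/64 t=3:−1/216 t=4:+1/13824 = 5/768
(3j)²=18/1001 [(4 4 4; 0 0 0)], sign=+1
Σ_t [4,4]: t=4:+1/3456 = 1/3456
(3j)²=35/1287 [(4 4 4; -4 1 3)], sign=-1
⇒ 4πI² = 7290/20449
I = (-1)√(7290/20449/(4π)) = -0.16843130

-0.168431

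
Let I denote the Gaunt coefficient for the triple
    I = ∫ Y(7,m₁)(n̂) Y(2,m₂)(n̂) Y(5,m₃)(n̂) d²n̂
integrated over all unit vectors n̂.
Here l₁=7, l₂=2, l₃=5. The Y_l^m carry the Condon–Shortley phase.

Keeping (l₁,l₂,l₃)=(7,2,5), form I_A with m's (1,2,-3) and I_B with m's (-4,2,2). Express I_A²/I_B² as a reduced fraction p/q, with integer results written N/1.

l's match ⇒ only the (l;m) 3-j factors differ between A and B.
A: triangle coeff Δ(7,2,5) = 1/15015; Σ_t [4,4]: t=4:+1/1935360 = 1/1935360; (3j)²=1/1001 [(7 2 5; 1 2 -3)], sign=+1
B: triangle coeff Δ(7,2,5) = 1/15015; Σ_t [4,4]: t=4:+1/725760 = 1/725760; (3j)²=2/91 [(7 2 5; -4 2 2)], sign=-1
I_A²/I_B² = (1/1001)/(2/91) = 1/22

1/22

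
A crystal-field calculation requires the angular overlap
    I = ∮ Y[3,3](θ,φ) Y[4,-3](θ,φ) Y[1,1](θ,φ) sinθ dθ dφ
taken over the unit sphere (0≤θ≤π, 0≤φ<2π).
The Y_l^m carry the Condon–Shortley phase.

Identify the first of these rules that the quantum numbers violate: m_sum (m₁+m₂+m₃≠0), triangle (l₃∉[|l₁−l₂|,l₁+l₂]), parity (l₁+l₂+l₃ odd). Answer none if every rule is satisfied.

azimuthal sum: 3 − 3 + 1 = 1  ✗
1 ≤ 1 ≤ 7 (triangle on l)
L = 3 + 4 + 1 = 8 (even)

m_sum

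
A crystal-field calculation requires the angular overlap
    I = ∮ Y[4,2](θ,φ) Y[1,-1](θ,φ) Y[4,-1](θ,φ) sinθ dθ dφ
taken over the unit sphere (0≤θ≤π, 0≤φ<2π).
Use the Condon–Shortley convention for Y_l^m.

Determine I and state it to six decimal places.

0.000000

L=9 odd ⇒ parity kills the (l;000) factor ⇒ I = 0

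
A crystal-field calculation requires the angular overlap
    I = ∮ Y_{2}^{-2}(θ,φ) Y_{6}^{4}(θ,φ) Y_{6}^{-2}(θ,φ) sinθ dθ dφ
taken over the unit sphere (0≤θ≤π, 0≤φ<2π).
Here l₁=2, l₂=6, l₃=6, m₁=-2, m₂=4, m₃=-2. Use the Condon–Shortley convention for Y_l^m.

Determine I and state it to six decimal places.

-0.153870

Checks pass: Σm=0; 14 even; l₃=6∈[4,8].
(2·2+1)(2·6+1)(2·6+1) = 845
Δ: 2! 2! 10! / 15! → 1/90090
sum: t=0:+1/69120 t=1:−1/14400 t=2:+1/69120 = -7/172800
3j²(2 6 6; 0 0 0) = Δ·Π!·Σ² = 14/715  (sign -1)
sum: t=2:+1/322560 = 1/322560
3j²(2 6 6; -2 4 -2) = Δ·Π!·Σ² = 18/1001  (sign +1)
combine: 4πI² = 845·14/715·18/1001 = 36/121
take √, sign -1: I = -0.15386989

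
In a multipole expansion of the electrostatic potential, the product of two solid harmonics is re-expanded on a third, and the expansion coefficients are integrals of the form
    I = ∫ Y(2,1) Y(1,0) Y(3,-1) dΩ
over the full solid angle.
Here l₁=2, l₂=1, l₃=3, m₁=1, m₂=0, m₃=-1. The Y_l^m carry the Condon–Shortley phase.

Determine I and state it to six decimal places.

-0.233597

m-sum 0 ✓  L=6 even ✓  1≤3≤3 ✓
Π(2lᵢ+1) = 5×3×7 = 105
triangle coeff Δ(2,1,3) = 1/105
Σ_t [0,0]: t=0:+1/4 = 1/4
(3j)²=3/35 [(2 1 3; 0 0 0)], sign=-1
Σ_t [0,0]: t=0:+1/6 = 1/6
(3j)²=8/105 [(2 1 3; 1 0 -1)], sign=+1
⇒ 4πI² = 24/35
I = (-1)√(24/35/(4π)) = -0.23359668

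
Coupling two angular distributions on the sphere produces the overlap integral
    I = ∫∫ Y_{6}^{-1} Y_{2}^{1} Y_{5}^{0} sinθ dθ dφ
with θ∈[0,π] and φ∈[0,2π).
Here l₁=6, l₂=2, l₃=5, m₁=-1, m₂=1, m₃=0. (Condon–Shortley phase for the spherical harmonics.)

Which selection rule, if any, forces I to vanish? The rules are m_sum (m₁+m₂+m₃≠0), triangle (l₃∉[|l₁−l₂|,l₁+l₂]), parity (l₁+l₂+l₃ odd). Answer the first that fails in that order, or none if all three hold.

azimuthal sum: -1 + 1 + 0 = 0  ✓
4 ≤ 5 ≤ 8 (triangle on l)  ✓
L = 6 + 2 + 5 = 13 (odd)  ✗

parity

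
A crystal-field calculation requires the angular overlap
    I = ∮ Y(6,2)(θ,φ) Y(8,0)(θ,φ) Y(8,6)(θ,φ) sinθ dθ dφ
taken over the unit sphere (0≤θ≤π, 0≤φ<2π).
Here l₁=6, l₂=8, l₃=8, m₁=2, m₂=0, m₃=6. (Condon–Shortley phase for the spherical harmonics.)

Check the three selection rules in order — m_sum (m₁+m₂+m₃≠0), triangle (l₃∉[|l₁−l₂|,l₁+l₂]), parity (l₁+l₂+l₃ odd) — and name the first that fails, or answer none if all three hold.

m₁+m₂+m₃ = 2 + 0 + 6 = 8  ✗
triangle: |6−8|=2 ≤ l₃=8 ≤ 6+8=14
parity: l₁+l₂+l₃ = 22 is even

m_sum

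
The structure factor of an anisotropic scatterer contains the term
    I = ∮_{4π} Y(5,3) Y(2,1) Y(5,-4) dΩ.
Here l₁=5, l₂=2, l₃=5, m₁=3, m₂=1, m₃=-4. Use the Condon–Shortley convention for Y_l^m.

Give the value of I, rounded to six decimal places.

Rules hold: Σm=0, L=12 even, 3≤5≤7.
N = 11·5·11 = 605
Δ = 2!·8!·2!/13! = 1/38610
Racah Σ t=0..2: t=0:+1/2880 t=1:−1/576 t=2:+1/2880 = -1/960
⇒ 3j(5 2 5; 0 0 0)² = 10/429, sgn +1
Racah Σ t=1..2: t=1:−1/10080 t=2:+1/80640 = -1/11520
⇒ 3j(5 2 5; 3 1 -4)² = 49/1430, sgn +1
4πI² = N·(3j₀)²·(3jₘ)² = 245/507
I = +1·√(0.483235/4π) = 0.19609844

0.196098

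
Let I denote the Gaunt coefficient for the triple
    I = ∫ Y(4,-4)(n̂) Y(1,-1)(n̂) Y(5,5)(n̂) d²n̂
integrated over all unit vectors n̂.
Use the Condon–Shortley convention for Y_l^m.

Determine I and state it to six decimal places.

Rules hold: Σm=0, L=10 even, 3≤5≤5.
N = 9·3·11 = 297
Δ = 0!·8!·2!/11! = 1/495
Racah Σ t=0..0: t=0:+1/576 = 1/576
⇒ 3j(4 1 5; 0 0 0)² = 5/99, sgn -1
Racah Σ t=0..0: t=0:+1/80640 = 1/80640
⇒ 3j(4 1 5; -4 -1 5)² = 1/11, sgn +1
4πI² = N·(3j₀)²·(3jₘ)² = 15/11
I = -1·√(1.36364/4π) = -0.32941575

-0.329416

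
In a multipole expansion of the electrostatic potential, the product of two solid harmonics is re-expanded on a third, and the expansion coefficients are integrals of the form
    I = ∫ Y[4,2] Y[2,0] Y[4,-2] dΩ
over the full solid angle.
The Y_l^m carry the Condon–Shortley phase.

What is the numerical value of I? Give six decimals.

Rules hold: Σm=0, L=10 even, 2≤4≤6.
N = 9·5·9 = 405
Δ = 2!·6!·2!/11! = 1/13860
Racah Σ t=0..2: t=0:+1/192 t=1:−1/36 t=2:+1/192 = -5/288
⇒ 3j(4 2 4; 0 0 0)² = 20/693, sgn -1
Racah Σ t=0..2: t=0:+1/192 t=1:−1/120 t=2:+1/2880 = -1/360
⇒ 3j(4 2 4; 2 0 -2)² = 16/3465, sgn -1
4πI² = N·(3j₀)²·(3jₘ)² = 320/5929
I = +1·√(0.053972/4π) = 0.06553591

0.065536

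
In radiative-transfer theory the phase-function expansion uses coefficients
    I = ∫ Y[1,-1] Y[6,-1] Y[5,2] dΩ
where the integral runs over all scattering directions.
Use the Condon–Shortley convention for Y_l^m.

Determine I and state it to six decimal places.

-0.129207

m-sum 0 ✓  L=12 even ✓  5≤5≤7 ✓
Π(2lᵢ+1) = 3×13×11 = 429
triangle coeff Δ(1,6,5) = 1/858
Σ_t [1,1]: t=1:−1/14400 = -1/14400
(3j)²=6/143 [(1 6 5; 0 0 0)], sign=+1
Σ_t [2,2]: t=2:+1/60480 = 1/60480
(3j)²=5/429 [(1 6 5; -1 -1 2)], sign=-1
⇒ 4πI² = 30/143
I = (-1)√(30/143/(4π)) = -0.12920749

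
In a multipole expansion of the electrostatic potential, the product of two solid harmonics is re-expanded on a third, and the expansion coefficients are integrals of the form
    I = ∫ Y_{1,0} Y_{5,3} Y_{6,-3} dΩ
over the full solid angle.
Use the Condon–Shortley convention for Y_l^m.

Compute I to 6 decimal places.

Rules hold: Σm=0, L=12 even, 4≤6≤6.
N = 3·11·13 = 429
Δ = 0!·2!·10!/13! = 1/858
Racah Σ t=0..0: t=0:+1/14400 = 1/14400
⇒ 3j(1 5 6; 0 0 0)² = 6/143, sgn +1
Racah Σ t=0..0: t=0:+1/80640 = 1/80640
⇒ 3j(1 5 6; 0 3 -3)² = 9/286, sgn -1
4πI² = N·(3j₀)²·(3jₘ)² = 81/143
I = -1·√(0.566434/4π) = -0.21230956

-0.212310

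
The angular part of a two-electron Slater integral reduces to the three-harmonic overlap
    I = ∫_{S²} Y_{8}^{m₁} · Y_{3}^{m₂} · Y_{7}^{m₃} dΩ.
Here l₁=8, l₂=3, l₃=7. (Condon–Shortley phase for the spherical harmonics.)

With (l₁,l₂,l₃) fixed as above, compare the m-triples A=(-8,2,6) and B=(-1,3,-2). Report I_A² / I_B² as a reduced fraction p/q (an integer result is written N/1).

845/486

l's match ⇒ only the (l;m) 3-j factors differ between A and B.
A: triangle coeff Δ(8,3,7) = 1/5290740; Σ_t [4,4]: t=4:+1/11496038400 = 1/11496038400; (3j)²=65/2907 [(8 3 7; -8 2 6)], sign=-1
B: triangle coeff Δ(8,3,7) = 1/5290740; Σ_t [4,4]: t=4:+1/29030400 = 1/29030400; (3j)²=54/4199 [(8 3 7; -1 3 -2)], sign=-1
I_A²/I_B² = (65/2907)/(54/4199) = 845/486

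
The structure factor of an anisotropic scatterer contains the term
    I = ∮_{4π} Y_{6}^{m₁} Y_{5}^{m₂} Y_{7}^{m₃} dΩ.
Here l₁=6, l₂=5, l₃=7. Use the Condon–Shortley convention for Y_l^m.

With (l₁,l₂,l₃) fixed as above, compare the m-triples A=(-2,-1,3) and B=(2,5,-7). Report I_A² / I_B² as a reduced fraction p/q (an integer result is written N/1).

128547/70070

l's match ⇒ only the (l;m) 3-j factors differ between A and B.
A: triangle coeff Δ(6,5,7) = 1/174594420; Σ_t [0,4]: t=0:+1/46448640 t=1:−1/1088640 t=2:+1/276480 t=3:−1/518400 t=4:+1/9953280 = 23/25804800; (3j)²=42849/6466460 [(6 5 7; -2 -1 3)], sign=+1
B: triangle coeff Δ(6,5,7) = 1/174594420; Σ_t [4,4]: t=4:+1/696729600 = 1/696729600; (3j)²=7/1938 [(6 5 7; 2 5 -7)], sign=+1
I_A²/I_B² = (42849/6466460)/(7/1938) = 128547/70070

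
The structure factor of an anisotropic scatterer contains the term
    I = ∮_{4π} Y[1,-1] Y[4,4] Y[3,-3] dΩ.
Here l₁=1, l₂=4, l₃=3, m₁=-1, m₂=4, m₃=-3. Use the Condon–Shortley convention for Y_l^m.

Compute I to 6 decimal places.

m-sum 0 ✓  L=8 even ✓  3≤3≤5 ✓
Π(2lᵢ+1) = 3×9×7 = 189
triangle coeff Δ(1,4,3) = 1/252
Σ_t [1,1]: t=1:−1/36 = -1/36
(3j)²=4/63 [(1 4 3; 0 0 0)], sign=+1
Σ_t [2,2]: t=2:+1/1440 = 1/1440
(3j)²=1/9 [(1 4 3; -1 4 -3)], sign=+1
⇒ 4πI² = 4/3
I = (+1)√(4/3/(4π)) = 0.32573501

0.325735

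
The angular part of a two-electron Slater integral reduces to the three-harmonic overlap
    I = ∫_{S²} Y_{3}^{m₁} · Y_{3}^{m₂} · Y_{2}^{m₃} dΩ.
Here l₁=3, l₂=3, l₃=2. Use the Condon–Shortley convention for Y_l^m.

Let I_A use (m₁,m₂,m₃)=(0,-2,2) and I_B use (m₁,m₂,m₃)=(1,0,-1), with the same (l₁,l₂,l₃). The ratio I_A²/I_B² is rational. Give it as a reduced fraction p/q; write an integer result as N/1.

10/1

Shared (l₁,l₂,l₃)=(3,3,2): N and (l;000)² cancel in I_A²/I_B².
A: Δ = 4!·2!·2!/9! = 1/3780; Racah Σ t=1..1: t=1:−1/24 = -1/24; ⇒ 3j(3 3 2; 0 -2 2)² = 1/21, sgn -1
B: Δ = 4!·2!·2!/9! = 1/3780; Racah Σ t=1..2: t=1:−1/12 t=2:+1/8 = 1/24; ⇒ 3j(3 3 2; 1 0 -1)² = 1/210, sgn -1
I_A²/I_B² = (1/21)/(1/210) = 10/1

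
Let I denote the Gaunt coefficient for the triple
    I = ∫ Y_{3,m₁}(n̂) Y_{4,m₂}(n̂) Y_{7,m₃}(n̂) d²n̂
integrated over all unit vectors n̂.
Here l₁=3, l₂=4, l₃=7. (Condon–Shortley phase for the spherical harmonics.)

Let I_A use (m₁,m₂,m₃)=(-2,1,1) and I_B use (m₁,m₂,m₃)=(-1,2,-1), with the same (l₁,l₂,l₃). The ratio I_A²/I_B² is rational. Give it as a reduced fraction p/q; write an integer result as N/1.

Same 3,4,7: normalisation and zero-m 3j drop out of the ratio.
A: Δ: 0! 6! 8! / 15! → 1/45045; sum: t=0:+1/86400 = 1/86400; 3j²(3 4 7; -2 1 1) = Δ·Π!·Σ² = 16/2145  (sign +1)
B: Δ: 0! 6! 8! / 15! → 1/45045; sum: t=0:+1/69120 = 1/69120; 3j²(3 4 7; -1 2 -1) = Δ·Π!·Σ² = 4/429  (sign +1)
I_A²/I_B² = (16/2145)/(4/429) = 4/5

4/5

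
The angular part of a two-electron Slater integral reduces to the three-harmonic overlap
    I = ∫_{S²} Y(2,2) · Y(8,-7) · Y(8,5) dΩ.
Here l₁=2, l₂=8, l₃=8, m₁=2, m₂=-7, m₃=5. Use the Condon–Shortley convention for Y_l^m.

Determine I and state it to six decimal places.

0.096220

m-sum 0 ✓  L=18 even ✓  6≤8≤10 ✓
Π(2lᵢ+1) = 5×17×17 = 1445
triangle coeff Δ(2,8,8) = 1/348840
Σ_t [0,2]: t=0:+1/116121600 t=1:−1/25401600 t=2:+1/116121600 = -1/45158400
(3j)²=24/1615 [(2 8 8; 0 0 0)], sign=-1
Σ_t [0,0]: t=0:+1/24908083200 = 1/24908083200
(3j)²=7/1292 [(2 8 8; 2 -7 5)], sign=-1
⇒ 4πI² = 42/361
I = (+1)√(42/361/(4π)) = 0.09622017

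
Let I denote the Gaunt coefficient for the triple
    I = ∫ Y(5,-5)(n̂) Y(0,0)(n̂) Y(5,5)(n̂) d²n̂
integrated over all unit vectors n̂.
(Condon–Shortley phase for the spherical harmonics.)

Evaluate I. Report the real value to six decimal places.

m-sum 0 ✓  L=10 even ✓  5≤5≤5 ✓
Π(2lᵢ+1) = 11×1×11 = 121
triangle coeff Δ(5,0,5) = 1/11
Σ_t [0,0]: t=0:+1/14400 = 1/14400
(3j)²=1/11 [(5 0 5; 0 0 0)], sign=-1
Σ_t [0,0]: t=0:+1/3628800 = 1/3628800
(3j)²=1/11 [(5 0 5; -5 0 5)], sign=+1
⇒ 4πI² = 1/1
I = (-1)√(1/1/(4π)) = -0.28209479

-0.282095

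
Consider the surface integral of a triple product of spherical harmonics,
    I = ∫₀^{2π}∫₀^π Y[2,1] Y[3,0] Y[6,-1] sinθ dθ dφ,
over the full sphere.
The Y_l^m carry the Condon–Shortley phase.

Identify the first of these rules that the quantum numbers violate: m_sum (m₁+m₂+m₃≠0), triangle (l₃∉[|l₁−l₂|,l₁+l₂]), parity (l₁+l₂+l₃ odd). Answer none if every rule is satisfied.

triangle

azimuthal sum: 1 + 0 − 1 = 0  ✓
1 ≤ 6 ≤ 5 (triangle on l)  ✗
L = 2 + 3 + 6 = 11 (odd)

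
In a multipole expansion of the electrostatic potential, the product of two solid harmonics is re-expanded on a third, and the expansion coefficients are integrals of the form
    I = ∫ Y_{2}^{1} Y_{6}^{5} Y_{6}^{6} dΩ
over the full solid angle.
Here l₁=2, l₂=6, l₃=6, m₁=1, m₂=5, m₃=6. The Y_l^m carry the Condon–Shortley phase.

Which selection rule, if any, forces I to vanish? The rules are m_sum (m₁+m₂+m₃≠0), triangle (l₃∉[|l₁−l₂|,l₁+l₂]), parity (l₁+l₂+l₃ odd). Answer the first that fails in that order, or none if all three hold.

m_sum

Σmᵢ = 12  ✗
l₃∈[|l₁−l₂|,l₁+l₂]=[4,8], have l₃=6
Σlᵢ = 14 ⇒ even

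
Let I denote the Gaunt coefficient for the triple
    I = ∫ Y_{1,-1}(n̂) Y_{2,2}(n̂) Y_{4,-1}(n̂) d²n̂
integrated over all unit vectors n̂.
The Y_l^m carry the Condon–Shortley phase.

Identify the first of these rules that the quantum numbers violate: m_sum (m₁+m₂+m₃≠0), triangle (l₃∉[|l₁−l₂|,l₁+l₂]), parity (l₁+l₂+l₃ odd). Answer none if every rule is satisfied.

azimuthal sum: -1 + 2 − 1 = 0  ✓
1 ≤ 4 ≤ 3 (triangle on l)  ✗
L = 1 + 2 + 4 = 7 (odd)

triangle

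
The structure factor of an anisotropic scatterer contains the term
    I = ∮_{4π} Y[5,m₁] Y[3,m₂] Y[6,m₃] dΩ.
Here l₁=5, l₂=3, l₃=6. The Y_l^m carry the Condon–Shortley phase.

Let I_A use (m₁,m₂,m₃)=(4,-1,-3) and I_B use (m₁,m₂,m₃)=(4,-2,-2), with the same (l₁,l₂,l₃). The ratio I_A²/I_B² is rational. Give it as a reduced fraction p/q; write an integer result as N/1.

l's match ⇒ only the (l;m) 3-j factors differ between A and B.
A: triangle coeff Δ(5,3,6) = 1/675675; Σ_t [0,1]: t=0:+1/40320 t=1:−1/241920 = 1/48384; (3j)²=24/1001 [(5 3 6; 4 -1 -3)], sign=-1
B: triangle coeff Δ(5,3,6) = 1/675675; Σ_t [0,1]: t=0:+1/60480 t=1:−1/967680 = 1/64512; (3j)²=15/1001 [(5 3 6; 4 -2 -2)], sign=+1
I_A²/I_B² = (24/1001)/(15/1001) = 8/5

8/5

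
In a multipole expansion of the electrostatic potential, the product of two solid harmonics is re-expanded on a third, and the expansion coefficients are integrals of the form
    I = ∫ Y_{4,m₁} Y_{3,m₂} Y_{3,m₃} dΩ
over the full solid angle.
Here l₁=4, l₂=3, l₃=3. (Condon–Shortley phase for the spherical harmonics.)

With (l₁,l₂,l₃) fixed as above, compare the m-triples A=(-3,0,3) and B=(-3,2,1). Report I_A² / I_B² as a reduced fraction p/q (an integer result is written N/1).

9/2

Same 4,3,3: normalisation and zero-m 3j drop out of the ratio.
A: Δ: 4! 4! 2! / 11! → 1/34650; sum: t=3:−1/288 = -1/288; 3j²(4 3 3; -3 0 3) = Δ·Π!·Σ² = 1/22  (sign -1)
B: Δ: 4! 4! 2! / 11! → 1/34650; sum: t=3:−1/288 t=4:+1/144 = 1/288; 3j²(4 3 3; -3 2 1) = Δ·Π!·Σ² = 1/99  (sign +1)
I_A²/I_B² = (1/22)/(1/99) = 9/2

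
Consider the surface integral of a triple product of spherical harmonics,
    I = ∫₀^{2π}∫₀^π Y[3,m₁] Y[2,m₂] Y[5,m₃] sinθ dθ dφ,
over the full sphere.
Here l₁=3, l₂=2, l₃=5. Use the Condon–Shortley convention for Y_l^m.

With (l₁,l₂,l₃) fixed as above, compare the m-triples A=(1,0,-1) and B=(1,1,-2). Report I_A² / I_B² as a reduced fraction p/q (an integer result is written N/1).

6/7

Same 3,2,5: normalisation and zero-m 3j drop out of the ratio.
A: Δ: 0! 6! 4! / 11! → 1/2310; sum: t=0:+1/192 = 1/192; 3j²(3 2 5; 1 0 -1) = Δ·Π!·Σ² = 3/77  (sign +1)
B: Δ: 0! 6! 4! / 11! → 1/2310; sum: t=0:+1/288 = 1/288; 3j²(3 2 5; 1 1 -2) = Δ·Π!·Σ² = 1/22  (sign -1)
I_A²/I_B² = (3/77)/(1/22) = 6/7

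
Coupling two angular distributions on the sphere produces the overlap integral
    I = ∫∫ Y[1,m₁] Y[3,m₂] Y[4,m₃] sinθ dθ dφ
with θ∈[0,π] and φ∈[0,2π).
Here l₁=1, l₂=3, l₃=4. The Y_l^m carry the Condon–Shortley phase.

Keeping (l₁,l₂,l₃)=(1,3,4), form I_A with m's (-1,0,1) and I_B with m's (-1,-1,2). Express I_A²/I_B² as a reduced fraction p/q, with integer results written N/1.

l's match ⇒ only the (l;m) 3-j factors differ between A and B.
A: triangle coeff Δ(1,3,4) = 1/252; Σ_t [0,0]: t=0:+1/72 = 1/72; (3j)²=5/126 [(1 3 4; -1 0 1)], sign=-1
B: triangle coeff Δ(1,3,4) = 1/252; Σ_t [0,0]: t=0:+1/96 = 1/96; (3j)²=5/84 [(1 3 4; -1 -1 2)], sign=+1
I_A²/I_B² = (5/126)/(5/84) = 2/3

2/3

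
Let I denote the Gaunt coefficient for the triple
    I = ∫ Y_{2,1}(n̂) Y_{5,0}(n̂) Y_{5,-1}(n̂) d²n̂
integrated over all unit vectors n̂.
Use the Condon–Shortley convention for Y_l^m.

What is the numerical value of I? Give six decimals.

Checks pass: Σm=0; 12 even; l₃=5∈[3,7].
(2·2+1)(2·5+1)(2·5+1) = 605
Δ: 2! 2! 8! / 13! → 1/38610
sum: t=0:+1/2880 t=1:−1/576 t=2:+1/2880 = -1/960
3j²(2 5 5; 0 0 0) = Δ·Π!·Σ² = 10/429  (sign +1)
sum: t=0:+1/1440 t=1:−1/1152 = -1/5760
3j²(2 5 5; 1 0 -1) = Δ·Π!·Σ² = 1/858  (sign -1)
combine: 4πI² = 605·10/429·1/858 = 25/1521
take √, sign -1: I = -0.03616600

-0.036166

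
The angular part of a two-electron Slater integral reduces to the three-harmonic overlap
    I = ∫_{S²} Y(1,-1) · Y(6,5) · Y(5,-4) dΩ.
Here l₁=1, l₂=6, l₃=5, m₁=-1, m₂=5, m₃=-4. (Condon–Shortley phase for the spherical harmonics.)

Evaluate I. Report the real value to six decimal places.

Rules hold: Σm=0, L=12 even, 5≤5≤7.
N = 3·13·11 = 429
Δ = 2!·0!·10!/13! = 1/858
Racah Σ t=1..1: t=1:−1/14400 = -1/14400
⇒ 3j(1 6 5; 0 0 0)² = 6/143, sgn +1
Racah Σ t=2..2: t=2:+1/725760 = 1/725760
⇒ 3j(1 6 5; -1 5 -4)² = 5/78, sgn -1
4πI² = N·(3j₀)²·(3jₘ)² = 15/13
I = -1·√(1.15385/4π) = -0.30301841

-0.303018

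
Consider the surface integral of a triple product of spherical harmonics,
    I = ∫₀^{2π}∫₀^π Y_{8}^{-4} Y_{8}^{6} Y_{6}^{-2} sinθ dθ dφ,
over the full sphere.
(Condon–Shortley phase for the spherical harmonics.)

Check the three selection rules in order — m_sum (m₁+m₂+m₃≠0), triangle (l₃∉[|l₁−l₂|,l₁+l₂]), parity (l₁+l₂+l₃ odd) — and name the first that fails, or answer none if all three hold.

m₁+m₂+m₃ = -4 + 6 − 2 = 0  ✓
triangle: |8−8|=0 ≤ l₃=6 ≤ 8+8=16  ✓
parity: l₁+l₂+l₃ = 22 is even  ✓

none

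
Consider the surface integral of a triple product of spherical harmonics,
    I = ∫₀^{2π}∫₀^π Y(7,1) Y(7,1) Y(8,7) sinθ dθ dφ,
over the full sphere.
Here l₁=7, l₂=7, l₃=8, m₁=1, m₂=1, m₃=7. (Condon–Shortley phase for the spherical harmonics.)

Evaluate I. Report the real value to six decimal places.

1 + 1 + 7 = 9 ≠ 0: azimuthal integral kills it; I = 0

0.000000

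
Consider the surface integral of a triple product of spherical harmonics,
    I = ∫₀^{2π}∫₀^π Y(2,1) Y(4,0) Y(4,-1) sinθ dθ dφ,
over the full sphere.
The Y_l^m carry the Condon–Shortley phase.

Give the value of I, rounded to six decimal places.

-0.044869

m-sum 0 ✓  L=10 even ✓  2≤4≤6 ✓
Π(2lᵢ+1) = 5×9×9 = 405
triangle coeff Δ(2,4,4) = 1/13860
Σ_t [0,2]: t=0:+1/192 t=1:−1/36 t=2:+1/192 = -5/288
(3j)²=20/693 [(2 4 4; 0 0 0)], sign=-1
Σ_t [0,1]: t=0:+1/96 t=1:−1/72 = -1/288
(3j)²=1/462 [(2 4 4; 1 0 -1)], sign=+1
⇒ 4πI² = 150/5929
I = (-1)√(150/5929/(4π)) = -0.04486937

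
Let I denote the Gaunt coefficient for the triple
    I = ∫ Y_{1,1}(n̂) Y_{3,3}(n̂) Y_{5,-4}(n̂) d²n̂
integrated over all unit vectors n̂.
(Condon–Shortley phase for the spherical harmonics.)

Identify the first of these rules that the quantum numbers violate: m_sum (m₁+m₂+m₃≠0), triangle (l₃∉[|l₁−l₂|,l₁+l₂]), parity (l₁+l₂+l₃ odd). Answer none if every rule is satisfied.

triangle

m₁+m₂+m₃ = 1 + 3 − 4 = 0  ✓
triangle: |1−3|=2 ≤ l₃=5 ≤ 1+3=4  ✗
parity: l₁+l₂+l₃ = 9 is odd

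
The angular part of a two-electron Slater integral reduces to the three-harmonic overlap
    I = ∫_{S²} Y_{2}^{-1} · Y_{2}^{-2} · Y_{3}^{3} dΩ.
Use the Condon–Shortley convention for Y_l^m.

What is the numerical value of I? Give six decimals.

L=7 odd ⇒ parity kills the (l;000) factor ⇒ I = 0

0.000000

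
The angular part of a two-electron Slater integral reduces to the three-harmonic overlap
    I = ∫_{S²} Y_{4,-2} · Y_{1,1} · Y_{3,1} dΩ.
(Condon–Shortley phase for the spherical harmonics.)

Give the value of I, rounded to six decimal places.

0.238414

m-sum 0 ✓  L=8 even ✓  3≤3≤5 ✓
Π(2lᵢ+1) = 9×3×7 = 189
triangle coeff Δ(4,1,3) = 1/252
Σ_t [1,1]: t=1:−1/36 = -1/36
(3j)²=4/63 [(4 1 3; 0 0 0)], sign=+1
Σ_t [2,2]: t=2:+1/96 = 1/96
(3j)²=5/84 [(4 1 3; -2 1 1)], sign=+1
⇒ 4πI² = 5/7
I = (+1)√(5/7/(4π)) = 0.23841361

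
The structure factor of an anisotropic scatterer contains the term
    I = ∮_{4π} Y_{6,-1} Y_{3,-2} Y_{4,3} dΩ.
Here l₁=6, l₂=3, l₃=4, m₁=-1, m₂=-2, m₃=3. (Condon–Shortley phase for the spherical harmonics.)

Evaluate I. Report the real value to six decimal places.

Σlᵢ=13 odd — θ-integrand is odd under cosθ→−cosθ; I=0

0.000000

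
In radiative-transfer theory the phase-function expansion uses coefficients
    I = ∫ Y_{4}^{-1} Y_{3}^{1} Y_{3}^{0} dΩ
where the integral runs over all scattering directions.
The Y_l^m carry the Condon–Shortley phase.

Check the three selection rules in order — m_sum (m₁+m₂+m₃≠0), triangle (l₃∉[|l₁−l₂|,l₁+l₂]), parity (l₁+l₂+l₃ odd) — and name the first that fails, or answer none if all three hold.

m₁+m₂+m₃ = -1 + 1 + 0 = 0  ✓
triangle: |4−3|=1 ≤ l₃=3 ≤ 4+3=7  ✓
parity: l₁+l₂+l₃ = 10 is even  ✓

none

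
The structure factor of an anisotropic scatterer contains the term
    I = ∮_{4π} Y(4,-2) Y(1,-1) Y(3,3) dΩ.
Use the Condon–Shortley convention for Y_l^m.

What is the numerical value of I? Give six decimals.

Rules hold: Σm=0, L=8 even, 3≤3≤5.
N = 9·3·7 = 189
Δ = 2!·6!·0!/9! = 1/252
Racah Σ t=1..1: t=1:−1/36 = -1/36
⇒ 3j(4 1 3; 0 0 0)² = 4/63, sgn +1
Racah Σ t=0..0: t=0:+1/1440 = 1/1440
⇒ 3j(4 1 3; -2 -1 3)² = 1/252, sgn +1
4πI² = N·(3j₀)²·(3jₘ)² = 1/21
I = +1·√(0.047619/4π) = 0.06155813

0.061558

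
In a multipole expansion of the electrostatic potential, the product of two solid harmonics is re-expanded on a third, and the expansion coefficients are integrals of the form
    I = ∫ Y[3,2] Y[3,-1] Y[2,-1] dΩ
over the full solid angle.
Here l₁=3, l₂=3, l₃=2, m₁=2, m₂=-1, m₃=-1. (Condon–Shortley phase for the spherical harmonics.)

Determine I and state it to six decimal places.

0.162868

Rules hold: Σm=0, L=8 even, 0≤2≤6.
N = 7·7·5 = 245
Δ = 4!·2!·2!/9! = 1/3780
Racah Σ t=1..3: t=1:−1/24 t=2:+1/4 t=3:−1/24 = 1/6
⇒ 3j(3 3 2; 0 0 0)² = 4/105, sgn +1
Racah Σ t=0..1: t=0:+1/48 t=1:−1/12 = -1/16
⇒ 3j(3 3 2; 2 -1 -1)² = 1/28, sgn +1
4πI² = N·(3j₀)²·(3jₘ)² = 1/3
I = +1·√(0.333333/4π) = 0.16286750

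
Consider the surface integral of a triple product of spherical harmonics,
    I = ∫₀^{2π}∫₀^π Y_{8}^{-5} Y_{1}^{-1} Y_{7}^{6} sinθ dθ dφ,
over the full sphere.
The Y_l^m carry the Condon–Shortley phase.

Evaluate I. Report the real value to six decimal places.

-0.052996

Checks pass: Σm=0; 16 even; l₃=7∈[7,9].
(2·8+1)(2·1+1)(2·7+1) = 765
Δ: 2! 14! 0! / 17! → 1/2040
sum: t=1:−1/25401600 = -1/25401600
3j²(8 1 7; 0 0 0) = Δ·Π!·Σ² = 8/255  (sign +1)
sum: t=0:+1/12454041600 = 1/12454041600
3j²(8 1 7; -5 -1 6) = Δ·Π!·Σ² = 1/680  (sign -1)
combine: 4πI² = 765·8/255·1/680 = 3/85
take √, sign -1: I = -0.05299638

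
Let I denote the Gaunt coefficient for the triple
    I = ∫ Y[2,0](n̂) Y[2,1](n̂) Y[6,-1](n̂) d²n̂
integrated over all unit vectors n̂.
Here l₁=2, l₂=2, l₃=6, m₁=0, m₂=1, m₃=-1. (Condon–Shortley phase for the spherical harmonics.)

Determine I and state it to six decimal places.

|2−2|≤6≤2+2 violated ⇒ I = 0

0.000000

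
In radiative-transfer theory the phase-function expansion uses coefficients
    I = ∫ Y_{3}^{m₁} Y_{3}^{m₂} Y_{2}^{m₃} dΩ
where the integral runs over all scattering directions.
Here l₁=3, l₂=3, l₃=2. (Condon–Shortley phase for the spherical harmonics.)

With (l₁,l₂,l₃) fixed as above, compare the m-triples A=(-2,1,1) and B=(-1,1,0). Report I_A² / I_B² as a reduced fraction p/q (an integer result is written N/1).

5/3

Same 3,3,2: normalisation and zero-m 3j drop out of the ratio.
A: Δ: 4! 2! 2! / 9! → 1/3780; sum: t=3:−1/12 t=4:+1/48 = -1/16; 3j²(3 3 2; -2 1 1) = Δ·Π!·Σ² = 1/28  (sign +1)
B: Δ: 4! 2! 2! / 9! → 1/3780; sum: t=2:+1/16 t=3:−1/6 t=4:+1/96 = -3/32; 3j²(3 3 2; -1 1 0) = Δ·Π!·Σ² = 3/140  (sign -1)
I_A²/I_B² = (1/28)/(3/140) = 5/3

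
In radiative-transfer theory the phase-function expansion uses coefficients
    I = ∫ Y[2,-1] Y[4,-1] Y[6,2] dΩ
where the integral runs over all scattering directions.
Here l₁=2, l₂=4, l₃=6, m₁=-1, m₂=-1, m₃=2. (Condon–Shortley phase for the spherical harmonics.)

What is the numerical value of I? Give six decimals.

m-sum 0 ✓  L=12 even ✓  2≤6≤6 ✓
Π(2lᵢ+1) = 5×9×13 = 585
triangle coeff Δ(2,4,6) = 1/6435
Σ_t [0,0]: t=0:+1/2304 = 1/2304
(3j)²=5/143 [(2 4 6; 0 0 0)], sign=+1
Σ_t [0,0]: t=0:+1/4320 = 1/4320
(3j)²=224/6435 [(2 4 6; -1 -1 2)], sign=+1
⇒ 4πI² = 1120/1573
I = (+1)√(1120/1573/(4π)) = 0.23803440

0.238034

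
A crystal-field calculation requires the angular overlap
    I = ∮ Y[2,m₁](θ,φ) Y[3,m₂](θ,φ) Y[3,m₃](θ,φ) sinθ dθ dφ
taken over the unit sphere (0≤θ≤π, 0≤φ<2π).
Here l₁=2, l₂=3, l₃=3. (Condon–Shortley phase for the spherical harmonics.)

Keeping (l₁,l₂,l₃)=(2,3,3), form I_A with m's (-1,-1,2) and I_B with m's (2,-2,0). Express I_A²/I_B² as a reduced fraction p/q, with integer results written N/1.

l's match ⇒ only the (l;m) 3-j factors differ between A and B.
A: triangle coeff Δ(2,3,3) = 1/3780; Σ_t [1,2]: t=1:−1/12 t=2:+1/48 = -1/16; (3j)²=1/28 [(2 3 3; -1 -1 2)], sign=+1
B: triangle coeff Δ(2,3,3) = 1/3780; Σ_t [0,0]: t=0:+1/24 = 1/24; (3j)²=1/21 [(2 3 3; 2 -2 0)], sign=-1
I_A²/I_B² = (1/28)/(1/21) = 3/4

3/4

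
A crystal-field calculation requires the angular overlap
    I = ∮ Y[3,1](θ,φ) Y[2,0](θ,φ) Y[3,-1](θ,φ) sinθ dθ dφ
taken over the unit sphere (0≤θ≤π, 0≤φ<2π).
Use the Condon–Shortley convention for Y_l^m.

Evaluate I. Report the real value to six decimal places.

Checks pass: Σm=0; 8 even; l₃=3∈[1,5].
(2·3+1)(2·2+1)(2·3+1) = 245
Δ: 2! 4! 2! / 9! → 1/3780
sum: t=0:+1/24 t=1:−1/4 t=2:+1/24 = -1/6
3j²(3 2 3; 0 0 0) = Δ·Π!·Σ² = 4/105  (sign +1)
sum: t=0:+1/16 t=1:−1/6 t=2:+1/96 = -3/32
3j²(3 2 3; 1 0 -1) = Δ·Π!·Σ² = 3/140  (sign -1)
combine: 4πI² = 245·4/105·3/140 = 1/5
take √, sign -1: I = -0.12615663

-0.126157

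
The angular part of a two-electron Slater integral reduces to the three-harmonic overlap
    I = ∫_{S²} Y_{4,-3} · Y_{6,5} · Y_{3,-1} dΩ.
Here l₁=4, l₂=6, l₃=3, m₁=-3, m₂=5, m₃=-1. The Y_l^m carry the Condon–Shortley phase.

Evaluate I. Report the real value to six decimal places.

-3 + 5 − 1 = 1 ≠ 0: azimuthal integral kills it; I = 0

0.000000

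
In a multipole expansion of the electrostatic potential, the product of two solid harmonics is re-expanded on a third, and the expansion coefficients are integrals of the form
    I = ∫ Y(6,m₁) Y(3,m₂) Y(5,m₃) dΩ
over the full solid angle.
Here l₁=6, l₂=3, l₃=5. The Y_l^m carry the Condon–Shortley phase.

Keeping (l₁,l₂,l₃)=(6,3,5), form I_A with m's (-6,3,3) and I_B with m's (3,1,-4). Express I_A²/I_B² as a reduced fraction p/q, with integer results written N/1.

Same 6,3,5: normalisation and zero-m 3j drop out of the ratio.
A: Δ: 4! 8! 2! / 15! → 1/675675; sum: t=4:+1/1935360 = 1/1935360; 3j²(6 3 5; -6 3 3) = Δ·Π!·Σ² = 1/91  (sign +1)
B: Δ: 4! 8! 2! / 15! → 1/675675; sum: t=2:+1/40320 t=3:−1/241920 = 1/48384; 3j²(6 3 5; 3 1 -4) = Δ·Π!·Σ² = 24/1001  (sign -1)
I_A²/I_B² = (1/91)/(24/1001) = 11/24

11/24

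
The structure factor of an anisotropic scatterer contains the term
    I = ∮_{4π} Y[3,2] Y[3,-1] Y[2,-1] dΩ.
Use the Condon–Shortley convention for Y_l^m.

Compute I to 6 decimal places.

Rules hold: Σm=0, L=8 even, 0≤2≤6.
N = 7·7·5 = 245
Δ = 4!·2!·2!/9! = 1/3780
Racah Σ t=1..3: t=1:−1/24 t=2:+1/4 t=3:−1/24 = 1/6
⇒ 3j(3 3 2; 0 0 0)² = 4/105, sgn +1
Racah Σ t=0..1: t=0:+1/48 t=1:−1/12 = -1/16
⇒ 3j(3 3 2; 2 -1 -1)² = 1/28, sgn +1
4πI² = N·(3j₀)²·(3jₘ)² = 1/3
I = +1·√(0.333333/4π) = 0.16286750

0.162868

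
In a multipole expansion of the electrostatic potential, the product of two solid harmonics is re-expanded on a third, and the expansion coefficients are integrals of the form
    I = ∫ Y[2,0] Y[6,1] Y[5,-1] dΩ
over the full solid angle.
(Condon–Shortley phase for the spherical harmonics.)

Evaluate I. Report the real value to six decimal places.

0.000000

Σlᵢ=13 odd — θ-integrand is odd under cosθ→−cosθ; I=0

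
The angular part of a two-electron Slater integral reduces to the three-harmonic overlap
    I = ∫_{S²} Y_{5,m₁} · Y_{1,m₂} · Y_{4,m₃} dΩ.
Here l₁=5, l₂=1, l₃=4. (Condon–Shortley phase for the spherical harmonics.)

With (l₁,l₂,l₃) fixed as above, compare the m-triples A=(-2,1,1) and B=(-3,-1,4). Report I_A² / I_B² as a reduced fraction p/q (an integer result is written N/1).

Same 5,1,4: normalisation and zero-m 3j drop out of the ratio.
A: Δ: 2! 8! 0! / 11! → 1/495; sum: t=2:+1/1440 = 1/1440; 3j²(5 1 4; -2 1 1) = Δ·Π!·Σ² = 7/165  (sign -1)
B: Δ: 2! 8! 0! / 11! → 1/495; sum: t=0:+1/80640 = 1/80640; 3j²(5 1 4; -3 -1 4) = Δ·Π!·Σ² = 1/495  (sign +1)
I_A²/I_B² = (7/165)/(1/495) = 21/1

21/1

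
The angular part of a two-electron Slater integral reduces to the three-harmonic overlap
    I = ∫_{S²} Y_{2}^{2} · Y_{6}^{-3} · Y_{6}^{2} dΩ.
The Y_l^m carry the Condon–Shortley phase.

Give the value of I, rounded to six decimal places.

0.000000

Σmᵢ = 1 ≠ 0, so the φ-integral vanishes; I = 0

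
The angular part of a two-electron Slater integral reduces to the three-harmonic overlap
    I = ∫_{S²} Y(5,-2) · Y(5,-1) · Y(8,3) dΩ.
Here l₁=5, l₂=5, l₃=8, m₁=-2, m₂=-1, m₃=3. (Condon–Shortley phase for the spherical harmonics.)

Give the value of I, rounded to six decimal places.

-0.105670

Checks pass: Σm=0; 18 even; l₃=8∈[0,10].
(2·5+1)(2·5+1)(2·8+1) = 2057
Δ: 2! 8! 8! / 19! → 1/37413090
sum: t=0:+1/1036800 t=1:−1/331776 t=2:+1/1036800 = -1/921600
3j²(5 5 8; 0 0 0) = Δ·Π!·Σ² = 490/46189  (sign -1)
sum: t=0:+1/5806080 t=1:−1/1036800 t=2:+1/2073600 = -1/3225600
3j²(5 5 8; -2 -1 3) = Δ·Π!·Σ² = 27/4199  (sign +1)
combine: 4πI² = 2057·490/46189·27/4199 = 145530/1037153
take √, sign -1: I = -0.10566956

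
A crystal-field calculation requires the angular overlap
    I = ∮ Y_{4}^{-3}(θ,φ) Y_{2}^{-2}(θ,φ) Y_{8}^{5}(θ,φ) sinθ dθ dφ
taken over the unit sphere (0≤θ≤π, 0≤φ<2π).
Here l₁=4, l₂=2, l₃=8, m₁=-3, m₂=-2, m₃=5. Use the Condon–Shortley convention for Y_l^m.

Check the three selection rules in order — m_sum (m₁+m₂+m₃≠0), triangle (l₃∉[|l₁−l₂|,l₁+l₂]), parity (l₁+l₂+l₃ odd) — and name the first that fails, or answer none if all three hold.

triangle

azimuthal sum: -3 − 2 + 5 = 0  ✓
2 ≤ 8 ≤ 6 (triangle on l)  ✗
L = 4 + 2 + 8 = 14 (even)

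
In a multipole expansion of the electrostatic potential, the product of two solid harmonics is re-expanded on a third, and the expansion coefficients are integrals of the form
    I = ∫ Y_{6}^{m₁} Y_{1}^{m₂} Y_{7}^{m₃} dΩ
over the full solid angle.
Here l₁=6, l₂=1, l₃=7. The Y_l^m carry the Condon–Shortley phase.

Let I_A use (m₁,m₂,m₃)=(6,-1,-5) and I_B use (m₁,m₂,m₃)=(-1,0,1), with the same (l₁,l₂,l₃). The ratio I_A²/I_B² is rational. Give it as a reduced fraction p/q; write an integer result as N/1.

1/48

Shared (l₁,l₂,l₃)=(6,1,7): N and (l;000)² cancel in I_A²/I_B².
A: Δ = 0!·12!·2!/15! = 1/1365; Racah Σ t=0..0: t=0:+1/958003200 = 1/958003200; ⇒ 3j(6 1 7; 6 -1 -5)² = 1/1365, sgn +1
B: Δ = 0!·12!·2!/15! = 1/1365; Racah Σ t=0..0: t=0:+1/604800 = 1/604800; ⇒ 3j(6 1 7; -1 0 1)² = 16/455, sgn +1
I_A²/I_B² = (1/1365)/(16/455) = 1/48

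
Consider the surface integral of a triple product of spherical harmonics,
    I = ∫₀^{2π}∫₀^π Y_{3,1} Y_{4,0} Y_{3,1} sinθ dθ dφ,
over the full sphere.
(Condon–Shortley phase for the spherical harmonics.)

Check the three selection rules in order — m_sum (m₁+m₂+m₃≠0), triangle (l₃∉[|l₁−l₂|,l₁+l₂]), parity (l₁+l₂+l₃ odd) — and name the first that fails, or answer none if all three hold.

m_sum

Σmᵢ = 2  ✗
l₃∈[|l₁−l₂|,l₁+l₂]=[1,7], have l₃=3
Σlᵢ = 10 ⇒ even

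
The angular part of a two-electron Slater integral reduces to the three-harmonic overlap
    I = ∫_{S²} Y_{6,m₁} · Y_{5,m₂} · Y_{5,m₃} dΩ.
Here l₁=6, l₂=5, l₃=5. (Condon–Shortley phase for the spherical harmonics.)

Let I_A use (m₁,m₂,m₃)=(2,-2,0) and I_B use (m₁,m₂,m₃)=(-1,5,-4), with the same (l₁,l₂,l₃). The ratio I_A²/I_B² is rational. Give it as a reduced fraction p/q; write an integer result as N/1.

l's match ⇒ only the (l;m) 3-j factors differ between A and B.
A: triangle coeff Δ(6,5,5) = 1/28588560; Σ_t [0,3]: t=0:+1/207360 t=1:−1/17280 t=2:+1/13824 t=3:−1/103680 = 1/103680; (3j)²=10/7293 [(6 5 5; 2 -2 0)], sign=-1
B: triangle coeff Δ(6,5,5) = 1/28588560; Σ_t [6,6]: t=6:+1/2073600 = 1/2073600; (3j)²=63/9724 [(6 5 5; -1 5 -4)], sign=-1
I_A²/I_B² = (10/7293)/(63/9724) = 40/189

40/189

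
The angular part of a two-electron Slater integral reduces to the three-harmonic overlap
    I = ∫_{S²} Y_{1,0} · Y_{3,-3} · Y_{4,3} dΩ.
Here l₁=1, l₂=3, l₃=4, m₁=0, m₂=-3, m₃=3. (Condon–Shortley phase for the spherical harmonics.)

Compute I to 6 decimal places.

Checks pass: Σm=0; 8 even; l₃=4∈[2,4].
(2·1+1)(2·3+1)(2·4+1) = 189
Δ: 0! 2! 6! / 9! → 1/252
sum: t=0:+1/36 = 1/36
3j²(1 3 4; 0 0 0) = Δ·Π!·Σ² = 4/63  (sign +1)
sum: t=0:+1/720 = 1/720
3j²(1 3 4; 0 -3 3) = Δ·Π!·Σ² = 1/36  (sign -1)
combine: 4πI² = 189·4/63·1/36 = 1/3
take √, sign -1: I = -0.16286750

-0.162868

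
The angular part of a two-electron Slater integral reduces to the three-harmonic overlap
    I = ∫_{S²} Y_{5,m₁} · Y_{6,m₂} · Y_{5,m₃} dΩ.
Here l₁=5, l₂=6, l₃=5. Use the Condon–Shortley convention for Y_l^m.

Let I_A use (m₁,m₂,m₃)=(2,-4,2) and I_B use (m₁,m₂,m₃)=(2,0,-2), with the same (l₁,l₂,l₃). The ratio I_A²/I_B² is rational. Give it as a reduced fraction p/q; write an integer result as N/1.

14/9

l's match ⇒ only the (l;m) 3-j factors differ between A and B.
A: triangle coeff Δ(5,6,5) = 1/28588560; Σ_t [0,2]: t=0:+1/207360 t=1:−1/57600 t=2:+1/207360 = -1/129600; (3j)²=168/12155 [(5 6 5; 2 -4 2)], sign=+1
B: triangle coeff Δ(5,6,5) = 1/28588560; Σ_t [0,3]: t=0:+1/3110400 t=1:−1/57600 t=2:+1/13824 t=3:−1/31104 = 1/43200; (3j)²=108/12155 [(5 6 5; 2 0 -2)], sign=-1
I_A²/I_B² = (168/12155)/(108/12155) = 14/9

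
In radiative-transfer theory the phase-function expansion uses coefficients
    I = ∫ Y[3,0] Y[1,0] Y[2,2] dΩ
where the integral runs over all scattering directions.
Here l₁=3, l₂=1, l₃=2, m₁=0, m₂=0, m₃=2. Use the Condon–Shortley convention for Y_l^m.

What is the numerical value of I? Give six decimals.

0 + 0 + 2 = 2 ≠ 0: azimuthal integral kills it; I = 0

0.000000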